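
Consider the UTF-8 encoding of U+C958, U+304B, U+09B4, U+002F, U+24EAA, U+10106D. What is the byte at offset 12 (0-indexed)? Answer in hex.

U+C958 → 3-byte form EC A5 98 at offsets 0–2.
U+304B → 3-byte form E3 81 8B at offsets 3–5.
U+09B4 → 3-byte form E0 A6 B4 at offsets 6–8.
U+002F → 1-byte form 2F at offsets 9–9.
U+24EAA → 4-byte form F0 A4 BA AA at offsets 10–13.
Offset 12 falls in char 5's range; it's byte 3 of F0 A4 BA AA = 0xBA.

0xBA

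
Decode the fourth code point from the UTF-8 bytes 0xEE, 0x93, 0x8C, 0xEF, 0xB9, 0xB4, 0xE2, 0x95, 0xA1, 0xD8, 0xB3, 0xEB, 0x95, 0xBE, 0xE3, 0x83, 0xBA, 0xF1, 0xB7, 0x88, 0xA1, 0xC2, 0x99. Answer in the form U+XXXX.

U+0633

Offset 0: leading byte 0xEE = 11101110 → 3-byte char #1 = EE 93 8C.
Offset 3: leading byte 0xEF = 11101111 → 3-byte char #2 = EF B9 B4.
Offset 6: leading byte 0xE2 = 11100010 → 3-byte char #3 = E2 95 A1.
Offset 9: leading byte 0xD8 = 11011000 → 2-byte char #4 = D8 B3.
Leading byte 0xD8 = 11011000 matches 110xxxxx → 2-byte sequence.
Byte 1: 0xD8 = 11011000, payload 11000 (5 bits).
Byte 2: 0xB3 = 10110011 (10xxxxxx ✓), payload 110011.
Concatenate: 11000110011 = 0x633 (11 bits → U+0633).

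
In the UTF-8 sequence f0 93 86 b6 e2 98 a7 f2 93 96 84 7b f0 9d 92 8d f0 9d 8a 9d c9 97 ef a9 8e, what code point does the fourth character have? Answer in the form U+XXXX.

U+007B

Offset 0: leading byte 0xF0 = 11110000 → 4-byte char #1 = F0 93 86 B6.
Offset 4: leading byte 0xE2 = 11100010 → 3-byte char #2 = E2 98 A7.
Offset 7: leading byte 0xF2 = 11110010 → 4-byte char #3 = F2 93 96 84.
Offset 11: leading byte 0x7B = 01111011 → 1-byte char #4 = 7B.
Leading byte 0x7B = 01111011 matches 0xxxxxxx → 1-byte sequence.
Byte 1: 0x7B = 01111011, payload 1111011 (7 bits).
Concatenate: 1111011 = 0x7B (7 bits → U+007B).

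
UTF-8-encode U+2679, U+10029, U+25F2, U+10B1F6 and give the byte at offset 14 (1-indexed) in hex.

1-indexed offset 14 is 0-indexed offset 13.
U+2679 → 3-byte form E2 99 B9 at offsets 0–2.
U+10029 → 4-byte form F0 90 80 A9 at offsets 3–6.
U+25F2 → 3-byte form E2 97 B2 at offsets 7–9.
U+10B1F6 → 4-byte form F4 8B 87 B6 at offsets 10–13.
Offset 13 falls in char 4's range; it's byte 4 of F4 8B 87 B6 = 0xB6.

0xB6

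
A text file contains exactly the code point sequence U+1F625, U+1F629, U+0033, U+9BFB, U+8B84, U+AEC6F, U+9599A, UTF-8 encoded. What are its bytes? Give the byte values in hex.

U+1F625: 4-byte form → F0 9F 98 A5.
U+1F629: 4-byte form → F0 9F 98 A9.
U+0033: 1-byte form → 33.
U+9BFB: 3-byte form → E9 AF BB.
U+8B84: 3-byte form → E8 AE 84.
U+AEC6F: 4-byte form → F2 AE B1 AF.
U+9599A: 4-byte form → F2 95 A6 9A.
Concatenated (23 bytes): F0 9F 98 A5 F0 9F 98 A9 33 E9 AF BB E8 AE 84 F2 AE B1 AF F2 95 A6 9A.

F0 9F 98 A5 F0 9F 98 A9 33 E9 AF BB E8 AE 84 F2 AE B1 AF F2 95 A6 9A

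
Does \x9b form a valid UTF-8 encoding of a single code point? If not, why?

invalid (continuation byte with no leading byte)

Byte 0x9B = 10011011 has the form 10xxxxxx — a continuation byte — but there is no preceding leading byte.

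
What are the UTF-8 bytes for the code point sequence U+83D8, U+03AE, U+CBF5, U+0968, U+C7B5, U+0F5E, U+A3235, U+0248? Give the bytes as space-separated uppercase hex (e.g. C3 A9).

E8 8F 98 CE AE EC AF B5 E0 A5 A8 EC 9E B5 E0 BD 9E F2 A3 88 B5 C9 88

U+83D8: 3-byte form → E8 8F 98.
U+03AE: 2-byte form → CE AE.
U+CBF5: 3-byte form → EC AF B5.
U+0968: 3-byte form → E0 A5 A8.
U+C7B5: 3-byte form → EC 9E B5.
U+0F5E: 3-byte form → E0 BD 9E.
U+A3235: 4-byte form → F2 A3 88 B5.
U+0248: 2-byte form → C9 88.
Concatenated (23 bytes): E8 8F 98 CE AE EC AF B5 E0 A5 A8 EC 9E B5 E0 BD 9E F2 A3 88 B5 C9 88.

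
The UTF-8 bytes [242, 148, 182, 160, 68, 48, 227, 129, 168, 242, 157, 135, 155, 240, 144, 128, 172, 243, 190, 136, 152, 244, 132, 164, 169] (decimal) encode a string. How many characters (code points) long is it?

Byte at offset 0: 0xF2 = 11110010 → 4-byte char (#1). Advance 4.
Byte at offset 4: 0x44 = 01000100 → 1-byte char (#2). Advance 1.
Byte at offset 5: 0x30 = 00110000 → 1-byte char (#3). Advance 1.
Byte at offset 6: 0xE3 = 11100011 → 3-byte char (#4). Advance 3.
Byte at offset 9: 0xF2 = 11110010 → 4-byte char (#5). Advance 4.
Byte at offset 13: 0xF0 = 11110000 → 4-byte char (#6). Advance 4.
Byte at offset 17: 0xF3 = 11110011 → 4-byte char (#7). Advance 4.
Byte at offset 21: 0xF4 = 11110100 → 4-byte char (#8). Advance 4.
Reached end at offset 25 after 8 code points.

8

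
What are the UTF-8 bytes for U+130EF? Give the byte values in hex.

F0 93 83 AF

U+130EF = 0x130EF = 78063 decimal. In range U+10000–U+10FFFF → 4-byte form: 11110xxx 10xxxxxx 10xxxxxx 10xxxxxx.
Binary (21 bits): 000010011000011101111.
Split 3+6+6+6: 000 | 010011 | 000011 | 101111.
Byte 1: 11110000 = 0xF0.
Byte 2: 10010011 = 0x93.
Byte 3: 10000011 = 0x83.
Byte 4: 10101111 = 0xAF.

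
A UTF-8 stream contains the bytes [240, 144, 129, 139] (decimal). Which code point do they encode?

U+1004B

Leading byte 0xF0 = 11110000 matches 11110xxx → 4-byte sequence.
Byte 1: 0xF0 = 11110000, payload 000 (3 bits).
Byte 2: 0x90 = 10010000 (10xxxxxx ✓), payload 010000.
Byte 3: 0x81 = 10000001 (10xxxxxx ✓), payload 000001.
Byte 4: 0x8B = 10001011 (10xxxxxx ✓), payload 001011.
Concatenate: 000010000000001001011 = 0x1004B (21 bits → U+1004B).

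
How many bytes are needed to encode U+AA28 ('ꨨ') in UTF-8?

3

U+AA28 = 0xAA28. UTF-8 uses 1 byte below 0x80, 2 below 0x800, 3 below 0x10000, 4 up to 0x10FFFF. 0xAA28 is in U+0800–U+FFFF → 3 bytes.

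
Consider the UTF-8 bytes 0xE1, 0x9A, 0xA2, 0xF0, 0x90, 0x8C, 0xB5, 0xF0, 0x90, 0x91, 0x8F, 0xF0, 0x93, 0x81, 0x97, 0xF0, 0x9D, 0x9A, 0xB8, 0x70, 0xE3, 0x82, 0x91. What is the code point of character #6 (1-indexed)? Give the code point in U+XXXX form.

Offset 0: leading byte 0xE1 = 11100001 → 3-byte char #1 = E1 9A A2.
Offset 3: leading byte 0xF0 = 11110000 → 4-byte char #2 = F0 90 8C B5.
Offset 7: leading byte 0xF0 = 11110000 → 4-byte char #3 = F0 90 91 8F.
Offset 11: leading byte 0xF0 = 11110000 → 4-byte char #4 = F0 93 81 97.
Offset 15: leading byte 0xF0 = 11110000 → 4-byte char #5 = F0 9D 9A B8.
Offset 19: leading byte 0x70 = 01110000 → 1-byte char #6 = 70.
Leading byte 0x70 = 01110000 matches 0xxxxxxx → 1-byte sequence.
Byte 1: 0x70 = 01110000, payload 1110000 (7 bits).
Concatenate: 1110000 = 0x70 (7 bits → U+0070).

U+0070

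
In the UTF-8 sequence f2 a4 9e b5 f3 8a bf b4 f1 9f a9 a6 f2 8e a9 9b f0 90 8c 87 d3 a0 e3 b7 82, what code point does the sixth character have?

Offset 0: leading byte 0xF2 = 11110010 → 4-byte char #1 = F2 A4 9E B5.
Offset 4: leading byte 0xF3 = 11110011 → 4-byte char #2 = F3 8A BF B4.
Offset 8: leading byte 0xF1 = 11110001 → 4-byte char #3 = F1 9F A9 A6.
Offset 12: leading byte 0xF2 = 11110010 → 4-byte char #4 = F2 8E A9 9B.
Offset 16: leading byte 0xF0 = 11110000 → 4-byte char #5 = F0 90 8C 87.
Offset 20: leading byte 0xD3 = 11010011 → 2-byte char #6 = D3 A0.
Leading byte 0xD3 = 11010011 matches 110xxxxx → 2-byte sequence.
Byte 1: 0xD3 = 11010011, payload 10011 (5 bits).
Byte 2: 0xA0 = 10100000 (10xxxxxx ✓), payload 100000.
Concatenate: 10011100000 = 0x4E0 (11 bits → U+04E0).

U+04E0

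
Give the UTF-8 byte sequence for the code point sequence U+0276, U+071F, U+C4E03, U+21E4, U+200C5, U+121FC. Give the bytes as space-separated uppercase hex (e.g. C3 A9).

C9 B6 DC 9F F3 84 B8 83 E2 87 A4 F0 A0 83 85 F0 92 87 BC

U+0276: 2-byte form → C9 B6.
U+071F: 2-byte form → DC 9F.
U+C4E03: 4-byte form → F3 84 B8 83.
U+21E4: 3-byte form → E2 87 A4.
U+200C5: 4-byte form → F0 A0 83 85.
U+121FC: 4-byte form → F0 92 87 BC.
Concatenated (19 bytes): C9 B6 DC 9F F3 84 B8 83 E2 87 A4 F0 A0 83 85 F0 92 87 BC.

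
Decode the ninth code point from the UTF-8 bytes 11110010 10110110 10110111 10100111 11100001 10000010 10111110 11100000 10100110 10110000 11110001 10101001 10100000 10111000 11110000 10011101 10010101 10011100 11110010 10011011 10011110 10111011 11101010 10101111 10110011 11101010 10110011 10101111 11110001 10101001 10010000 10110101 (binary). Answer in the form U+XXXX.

Offset 0: leading byte 0xF2 = 11110010 → 4-byte char #1 = F2 B6 B7 A7.
Offset 4: leading byte 0xE1 = 11100001 → 3-byte char #2 = E1 82 BE.
Offset 7: leading byte 0xE0 = 11100000 → 3-byte char #3 = E0 A6 B0.
Offset 10: leading byte 0xF1 = 11110001 → 4-byte char #4 = F1 A9 A0 B8.
Offset 14: leading byte 0xF0 = 11110000 → 4-byte char #5 = F0 9D 95 9C.
Offset 18: leading byte 0xF2 = 11110010 → 4-byte char #6 = F2 9B 9E BB.
Offset 22: leading byte 0xEA = 11101010 → 3-byte char #7 = EA AF B3.
Offset 25: leading byte 0xEA = 11101010 → 3-byte char #8 = EA B3 AF.
Offset 28: leading byte 0xF1 = 11110001 → 4-byte char #9 = F1 A9 90 B5.
Leading byte 0xF1 = 11110001 matches 11110xxx → 4-byte sequence.
Byte 1: 0xF1 = 11110001, payload 001 (3 bits).
Byte 2: 0xA9 = 10101001 (10xxxxxx ✓), payload 101001.
Byte 3: 0x90 = 10010000 (10xxxxxx ✓), payload 010000.
Byte 4: 0xB5 = 10110101 (10xxxxxx ✓), payload 110101.
Concatenate: 001101001010000110101 = 0x69435 (21 bits → U+69435).

U+69435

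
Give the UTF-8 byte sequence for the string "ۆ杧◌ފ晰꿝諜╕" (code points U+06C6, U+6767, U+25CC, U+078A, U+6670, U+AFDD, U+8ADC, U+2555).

DB 86 E6 9D A7 E2 97 8C DE 8A E6 99 B0 EA BF 9D E8 AB 9C E2 95 95

U+06C6: 2-byte form → DB 86.
U+6767: 3-byte form → E6 9D A7.
U+25CC: 3-byte form → E2 97 8C.
U+078A: 2-byte form → DE 8A.
U+6670: 3-byte form → E6 99 B0.
U+AFDD: 3-byte form → EA BF 9D.
U+8ADC: 3-byte form → E8 AB 9C.
U+2555: 3-byte form → E2 95 95.
Concatenated (22 bytes): DB 86 E6 9D A7 E2 97 8C DE 8A E6 99 B0 EA BF 9D E8 AB 9C E2 95 95.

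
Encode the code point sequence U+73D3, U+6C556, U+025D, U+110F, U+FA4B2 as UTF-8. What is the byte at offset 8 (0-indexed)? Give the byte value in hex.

0x9D

U+73D3 → 3-byte form E7 8F 93 at offsets 0–2.
U+6C556 → 4-byte form F1 AC 95 96 at offsets 3–6.
U+025D → 2-byte form C9 9D at offsets 7–8.
Offset 8 falls in char 3's range; it's byte 2 of C9 9D = 0x9D.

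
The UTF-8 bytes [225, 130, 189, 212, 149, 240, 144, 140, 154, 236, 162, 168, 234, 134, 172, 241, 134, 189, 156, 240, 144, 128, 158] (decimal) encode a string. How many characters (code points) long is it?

7

Byte at offset 0: 0xE1 = 11100001 → 3-byte char (#1). Advance 3.
Byte at offset 3: 0xD4 = 11010100 → 2-byte char (#2). Advance 2.
Byte at offset 5: 0xF0 = 11110000 → 4-byte char (#3). Advance 4.
Byte at offset 9: 0xEC = 11101100 → 3-byte char (#4). Advance 3.
Byte at offset 12: 0xEA = 11101010 → 3-byte char (#5). Advance 3.
Byte at offset 15: 0xF1 = 11110001 → 4-byte char (#6). Advance 4.
Byte at offset 19: 0xF0 = 11110000 → 4-byte char (#7). Advance 4.
Reached end at offset 23 after 7 code points.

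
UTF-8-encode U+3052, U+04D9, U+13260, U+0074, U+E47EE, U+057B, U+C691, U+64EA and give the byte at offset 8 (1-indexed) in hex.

1-indexed offset 8 is 0-indexed offset 7.
U+3052 → 3-byte form E3 81 92 at offsets 0–2.
U+04D9 → 2-byte form D3 99 at offsets 3–4.
U+13260 → 4-byte form F0 93 89 A0 at offsets 5–8.
Offset 7 falls in char 3's range; it's byte 3 of F0 93 89 A0 = 0x89.

0x89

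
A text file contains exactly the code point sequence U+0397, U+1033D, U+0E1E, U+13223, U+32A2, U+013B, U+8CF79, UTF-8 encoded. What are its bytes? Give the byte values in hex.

CE 97 F0 90 8C BD E0 B8 9E F0 93 88 A3 E3 8A A2 C4 BB F2 8C BD B9

U+0397: 2-byte form → CE 97.
U+1033D: 4-byte form → F0 90 8C BD.
U+0E1E: 3-byte form → E0 B8 9E.
U+13223: 4-byte form → F0 93 88 A3.
U+32A2: 3-byte form → E3 8A A2.
U+013B: 2-byte form → C4 BB.
U+8CF79: 4-byte form → F2 8C BD B9.
Concatenated (22 bytes): CE 97 F0 90 8C BD E0 B8 9E F0 93 88 A3 E3 8A A2 C4 BB F2 8C BD B9.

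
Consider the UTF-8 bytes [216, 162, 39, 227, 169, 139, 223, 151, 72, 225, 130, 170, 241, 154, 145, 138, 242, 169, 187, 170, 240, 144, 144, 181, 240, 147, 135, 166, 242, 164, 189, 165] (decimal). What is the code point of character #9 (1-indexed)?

U+10435

Offset 0: leading byte 0xD8 = 11011000 → 2-byte char #1 = D8 A2.
Offset 2: leading byte 0x27 = 00100111 → 1-byte char #2 = 27.
Offset 3: leading byte 0xE3 = 11100011 → 3-byte char #3 = E3 A9 8B.
Offset 6: leading byte 0xDF = 11011111 → 2-byte char #4 = DF 97.
Offset 8: leading byte 0x48 = 01001000 → 1-byte char #5 = 48.
Offset 9: leading byte 0xE1 = 11100001 → 3-byte char #6 = E1 82 AA.
Offset 12: leading byte 0xF1 = 11110001 → 4-byte char #7 = F1 9A 91 8A.
Offset 16: leading byte 0xF2 = 11110010 → 4-byte char #8 = F2 A9 BB AA.
Offset 20: leading byte 0xF0 = 11110000 → 4-byte char #9 = F0 90 90 B5.
Leading byte 0xF0 = 11110000 matches 11110xxx → 4-byte sequence.
Byte 1: 0xF0 = 11110000, payload 000 (3 bits).
Byte 2: 0x90 = 10010000 (10xxxxxx ✓), payload 010000.
Byte 3: 0x90 = 10010000 (10xxxxxx ✓), payload 010000.
Byte 4: 0xB5 = 10110101 (10xxxxxx ✓), payload 110101.
Concatenate: 000010000010000110101 = 0x10435 (21 bits → U+10435).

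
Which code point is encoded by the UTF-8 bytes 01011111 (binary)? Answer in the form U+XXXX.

U+005F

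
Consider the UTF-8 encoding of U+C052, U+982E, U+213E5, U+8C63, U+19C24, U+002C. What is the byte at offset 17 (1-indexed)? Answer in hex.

1-indexed offset 17 is 0-indexed offset 16.
U+C052 → 3-byte form EC 81 92 at offsets 0–2.
U+982E → 3-byte form E9 A0 AE at offsets 3–5.
U+213E5 → 4-byte form F0 A1 8F A5 at offsets 6–9.
U+8C63 → 3-byte form E8 B1 A3 at offsets 10–12.
U+19C24 → 4-byte form F0 99 B0 A4 at offsets 13–16.
Offset 16 falls in char 5's range; it's byte 4 of F0 99 B0 A4 = 0xA4.

0xA4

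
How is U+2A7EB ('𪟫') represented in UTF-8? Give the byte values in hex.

F0 AA 9F AB

U+2A7EB = 0x2A7EB = 174059 decimal. In range U+10000–U+10FFFF → 4-byte form: 11110xxx 10xxxxxx 10xxxxxx 10xxxxxx.
Binary (21 bits): 000101010011111101011.
Split 3+6+6+6: 000 | 101010 | 011111 | 101011.
Byte 1: 11110000 = 0xF0.
Byte 2: 10101010 = 0xAA.
Byte 3: 10011111 = 0x9F.
Byte 4: 10101011 = 0xAB.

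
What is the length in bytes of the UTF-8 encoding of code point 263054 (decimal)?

U+4038E = 0x4038E. UTF-8 uses 1 byte below 0x80, 2 below 0x800, 3 below 0x10000, 4 up to 0x10FFFF. 0x4038E is in U+10000–U+10FFFF → 4 bytes.

4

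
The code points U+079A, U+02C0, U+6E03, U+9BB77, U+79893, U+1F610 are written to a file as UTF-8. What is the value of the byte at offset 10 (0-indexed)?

U+079A → 2-byte form DE 9A at offsets 0–1.
U+02C0 → 2-byte form CB 80 at offsets 2–3.
U+6E03 → 3-byte form E6 B8 83 at offsets 4–6.
U+9BB77 → 4-byte form F2 9B AD B7 at offsets 7–10.
Offset 10 falls in char 4's range; it's byte 4 of F2 9B AD B7 = 0xB7.

0xB7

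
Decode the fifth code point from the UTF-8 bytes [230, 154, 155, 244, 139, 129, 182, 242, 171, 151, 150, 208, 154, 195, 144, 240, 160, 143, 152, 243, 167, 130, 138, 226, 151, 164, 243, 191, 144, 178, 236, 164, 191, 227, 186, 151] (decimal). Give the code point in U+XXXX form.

Offset 0: leading byte 0xE6 = 11100110 → 3-byte char #1 = E6 9A 9B.
Offset 3: leading byte 0xF4 = 11110100 → 4-byte char #2 = F4 8B 81 B6.
Offset 7: leading byte 0xF2 = 11110010 → 4-byte char #3 = F2 AB 97 96.
Offset 11: leading byte 0xD0 = 11010000 → 2-byte char #4 = D0 9A.
Offset 13: leading byte 0xC3 = 11000011 → 2-byte char #5 = C3 90.
Leading byte 0xC3 = 11000011 matches 110xxxxx → 2-byte sequence.
Byte 1: 0xC3 = 11000011, payload 00011 (5 bits).
Byte 2: 0x90 = 10010000 (10xxxxxx ✓), payload 010000.
Concatenate: 00011010000 = 0xD0 (11 bits → U+00D0).

U+00D0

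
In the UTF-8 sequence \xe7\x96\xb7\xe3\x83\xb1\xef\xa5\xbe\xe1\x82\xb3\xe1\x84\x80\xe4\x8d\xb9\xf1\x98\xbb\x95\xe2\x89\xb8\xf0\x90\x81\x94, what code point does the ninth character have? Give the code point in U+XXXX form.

U+10054

Offset 0: leading byte 0xE7 = 11100111 → 3-byte char #1 = E7 96 B7.
Offset 3: leading byte 0xE3 = 11100011 → 3-byte char #2 = E3 83 B1.
Offset 6: leading byte 0xEF = 11101111 → 3-byte char #3 = EF A5 BE.
Offset 9: leading byte 0xE1 = 11100001 → 3-byte char #4 = E1 82 B3.
Offset 12: leading byte 0xE1 = 11100001 → 3-byte char #5 = E1 84 80.
Offset 15: leading byte 0xE4 = 11100100 → 3-byte char #6 = E4 8D B9.
Offset 18: leading byte 0xF1 = 11110001 → 4-byte char #7 = F1 98 BB 95.
Offset 22: leading byte 0xE2 = 11100010 → 3-byte char #8 = E2 89 B8.
Offset 25: leading byte 0xF0 = 11110000 → 4-byte char #9 = F0 90 81 94.
Leading byte 0xF0 = 11110000 matches 11110xxx → 4-byte sequence.
Byte 1: 0xF0 = 11110000, payload 000 (3 bits).
Byte 2: 0x90 = 10010000 (10xxxxxx ✓), payload 010000.
Byte 3: 0x81 = 10000001 (10xxxxxx ✓), payload 000001.
Byte 4: 0x94 = 10010100 (10xxxxxx ✓), payload 010100.
Concatenate: 000010000000001010100 = 0x10054 (21 bits → U+10054).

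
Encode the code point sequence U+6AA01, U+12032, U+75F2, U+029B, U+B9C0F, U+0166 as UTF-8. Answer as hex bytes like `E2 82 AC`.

U+6AA01: 4-byte form → F1 AA A8 81.
U+12032: 4-byte form → F0 92 80 B2.
U+75F2: 3-byte form → E7 97 B2.
U+029B: 2-byte form → CA 9B.
U+B9C0F: 4-byte form → F2 B9 B0 8F.
U+0166: 2-byte form → C5 A6.
Concatenated (19 bytes): F1 AA A8 81 F0 92 80 B2 E7 97 B2 CA 9B F2 B9 B0 8F C5 A6.

F1 AA A8 81 F0 92 80 B2 E7 97 B2 CA 9B F2 B9 B0 8F C5 A6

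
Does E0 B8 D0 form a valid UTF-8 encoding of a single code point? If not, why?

invalid (non-continuation byte where continuation expected)

Leading byte 0xE0 = 11100000 → 3-byte form.
Byte 3 is 0xD0 = 11010000, which is not 10xxxxxx — expected a continuation byte.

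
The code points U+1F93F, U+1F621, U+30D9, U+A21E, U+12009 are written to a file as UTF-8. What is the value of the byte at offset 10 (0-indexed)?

U+1F93F → 4-byte form F0 9F A4 BF at offsets 0–3.
U+1F621 → 4-byte form F0 9F 98 A1 at offsets 4–7.
U+30D9 → 3-byte form E3 83 99 at offsets 8–10.
Offset 10 falls in char 3's range; it's byte 3 of E3 83 99 = 0x99.

0x99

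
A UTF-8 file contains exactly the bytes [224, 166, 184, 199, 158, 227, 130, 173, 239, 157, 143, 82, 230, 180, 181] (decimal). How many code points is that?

6

Byte at offset 0: 0xE0 = 11100000 → 3-byte char (#1). Advance 3.
Byte at offset 3: 0xC7 = 11000111 → 2-byte char (#2). Advance 2.
Byte at offset 5: 0xE3 = 11100011 → 3-byte char (#3). Advance 3.
Byte at offset 8: 0xEF = 11101111 → 3-byte char (#4). Advance 3.
Byte at offset 11: 0x52 = 01010010 → 1-byte char (#5). Advance 1.
Byte at offset 12: 0xE6 = 11100110 → 3-byte char (#6). Advance 3.
Reached end at offset 15 after 6 code points.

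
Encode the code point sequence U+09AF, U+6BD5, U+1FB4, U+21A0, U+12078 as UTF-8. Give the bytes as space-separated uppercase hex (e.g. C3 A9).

E0 A6 AF E6 AF 95 E1 BE B4 E2 86 A0 F0 92 81 B8

U+09AF: 3-byte form → E0 A6 AF.
U+6BD5: 3-byte form → E6 AF 95.
U+1FB4: 3-byte form → E1 BE B4.
U+21A0: 3-byte form → E2 86 A0.
U+12078: 4-byte form → F0 92 81 B8.
Concatenated (16 bytes): E0 A6 AF E6 AF 95 E1 BE B4 E2 86 A0 F0 92 81 B8.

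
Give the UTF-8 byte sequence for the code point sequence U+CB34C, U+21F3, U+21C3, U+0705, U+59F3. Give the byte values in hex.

F3 8B 8D 8C E2 87 B3 E2 87 83 DC 85 E5 A7 B3

U+CB34C: 4-byte form → F3 8B 8D 8C.
U+21F3: 3-byte form → E2 87 B3.
U+21C3: 3-byte form → E2 87 83.
U+0705: 2-byte form → DC 85.
U+59F3: 3-byte form → E5 A7 B3.
Concatenated (15 bytes): F3 8B 8D 8C E2 87 B3 E2 87 83 DC 85 E5 A7 B3.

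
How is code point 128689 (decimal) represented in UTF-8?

F0 9F 9A B1

U+1F6B1 = 0x1F6B1 = 128689 decimal. In range U+10000–U+10FFFF → 4-byte form: 11110xxx 10xxxxxx 10xxxxxx 10xxxxxx.
Binary (21 bits): 000011111011010110001.
Split 3+6+6+6: 000 | 011111 | 011010 | 110001.
Byte 1: 11110000 = 0xF0.
Byte 2: 10011111 = 0x9F.
Byte 3: 10011010 = 0x9A.
Byte 4: 10110001 = 0xB1.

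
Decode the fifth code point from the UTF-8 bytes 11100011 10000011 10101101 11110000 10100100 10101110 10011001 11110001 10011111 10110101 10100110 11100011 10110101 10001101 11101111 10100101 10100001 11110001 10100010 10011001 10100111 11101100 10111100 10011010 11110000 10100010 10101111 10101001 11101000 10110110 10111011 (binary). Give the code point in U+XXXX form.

Offset 0: leading byte 0xE3 = 11100011 → 3-byte char #1 = E3 83 AD.
Offset 3: leading byte 0xF0 = 11110000 → 4-byte char #2 = F0 A4 AE 99.
Offset 7: leading byte 0xF1 = 11110001 → 4-byte char #3 = F1 9F B5 A6.
Offset 11: leading byte 0xE3 = 11100011 → 3-byte char #4 = E3 B5 8D.
Offset 14: leading byte 0xEF = 11101111 → 3-byte char #5 = EF A5 A1.
Leading byte 0xEF = 11101111 matches 1110xxxx → 3-byte sequence.
Byte 1: 0xEF = 11101111, payload 1111 (4 bits).
Byte 2: 0xA5 = 10100101 (10xxxxxx ✓), payload 100101.
Byte 3: 0xA1 = 10100001 (10xxxxxx ✓), payload 100001.
Concatenate: 1111100101100001 = 0xF961 (16 bits → U+F961).

U+F961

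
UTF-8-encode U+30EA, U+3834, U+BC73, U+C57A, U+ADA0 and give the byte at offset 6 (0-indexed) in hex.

U+30EA → 3-byte form E3 83 AA at offsets 0–2.
U+3834 → 3-byte form E3 A0 B4 at offsets 3–5.
U+BC73 → 3-byte form EB B1 B3 at offsets 6–8.
Offset 6 falls in char 3's range; it's byte 1 of EB B1 B3 = 0xEB.

0xEB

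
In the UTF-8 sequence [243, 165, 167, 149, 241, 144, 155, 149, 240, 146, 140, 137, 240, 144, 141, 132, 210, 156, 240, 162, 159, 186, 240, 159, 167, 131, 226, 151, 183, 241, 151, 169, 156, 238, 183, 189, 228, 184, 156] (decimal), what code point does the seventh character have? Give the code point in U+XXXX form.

Offset 0: leading byte 0xF3 = 11110011 → 4-byte char #1 = F3 A5 A7 95.
Offset 4: leading byte 0xF1 = 11110001 → 4-byte char #2 = F1 90 9B 95.
Offset 8: leading byte 0xF0 = 11110000 → 4-byte char #3 = F0 92 8C 89.
Offset 12: leading byte 0xF0 = 11110000 → 4-byte char #4 = F0 90 8D 84.
Offset 16: leading byte 0xD2 = 11010010 → 2-byte char #5 = D2 9C.
Offset 18: leading byte 0xF0 = 11110000 → 4-byte char #6 = F0 A2 9F BA.
Offset 22: leading byte 0xF0 = 11110000 → 4-byte char #7 = F0 9F A7 83.
Leading byte 0xF0 = 11110000 matches 11110xxx → 4-byte sequence.
Byte 1: 0xF0 = 11110000, payload 000 (3 bits).
Byte 2: 0x9F = 10011111 (10xxxxxx ✓), payload 011111.
Byte 3: 0xA7 = 10100111 (10xxxxxx ✓), payload 100111.
Byte 4: 0x83 = 10000011 (10xxxxxx ✓), payload 000011.
Concatenate: 000011111100111000011 = 0x1F9C3 (21 bits → U+1F9C3).

U+1F9C3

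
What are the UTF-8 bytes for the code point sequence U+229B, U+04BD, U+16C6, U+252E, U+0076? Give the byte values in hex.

E2 8A 9B D2 BD E1 9B 86 E2 94 AE 76

U+229B: 3-byte form → E2 8A 9B.
U+04BD: 2-byte form → D2 BD.
U+16C6: 3-byte form → E1 9B 86.
U+252E: 3-byte form → E2 94 AE.
U+0076: 1-byte form → 76.
Concatenated (12 bytes): E2 8A 9B D2 BD E1 9B 86 E2 94 AE 76.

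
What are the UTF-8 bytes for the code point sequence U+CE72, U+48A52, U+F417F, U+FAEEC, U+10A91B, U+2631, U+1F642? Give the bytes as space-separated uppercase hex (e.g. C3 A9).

U+CE72: 3-byte form → EC B9 B2.
U+48A52: 4-byte form → F1 88 A9 92.
U+F417F: 4-byte form → F3 B4 85 BF.
U+FAEEC: 4-byte form → F3 BA BB AC.
U+10A91B: 4-byte form → F4 8A A4 9B.
U+2631: 3-byte form → E2 98 B1.
U+1F642: 4-byte form → F0 9F 99 82.
Concatenated (26 bytes): EC B9 B2 F1 88 A9 92 F3 B4 85 BF F3 BA BB AC F4 8A A4 9B E2 98 B1 F0 9F 99 82.

EC B9 B2 F1 88 A9 92 F3 B4 85 BF F3 BA BB AC F4 8A A4 9B E2 98 B1 F0 9F 99 82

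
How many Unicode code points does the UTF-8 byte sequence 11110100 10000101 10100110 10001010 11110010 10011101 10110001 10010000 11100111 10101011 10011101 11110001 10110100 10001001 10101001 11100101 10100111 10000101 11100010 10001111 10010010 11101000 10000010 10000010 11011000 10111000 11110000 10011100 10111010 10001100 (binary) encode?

Byte at offset 0: 0xF4 = 11110100 → 4-byte char (#1). Advance 4.
Byte at offset 4: 0xF2 = 11110010 → 4-byte char (#2). Advance 4.
Byte at offset 8: 0xE7 = 11100111 → 3-byte char (#3). Advance 3.
Byte at offset 11: 0xF1 = 11110001 → 4-byte char (#4). Advance 4.
Byte at offset 15: 0xE5 = 11100101 → 3-byte char (#5). Advance 3.
Byte at offset 18: 0xE2 = 11100010 → 3-byte char (#6). Advance 3.
Byte at offset 21: 0xE8 = 11101000 → 3-byte char (#7). Advance 3.
Byte at offset 24: 0xD8 = 11011000 → 2-byte char (#8). Advance 2.
Byte at offset 26: 0xF0 = 11110000 → 4-byte char (#9). Advance 4.
Reached end at offset 30 after 9 code points.

9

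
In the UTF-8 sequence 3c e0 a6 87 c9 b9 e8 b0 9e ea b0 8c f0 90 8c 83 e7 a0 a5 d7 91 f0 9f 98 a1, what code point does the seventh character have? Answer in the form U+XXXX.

U+7825

Offset 0: leading byte 0x3C = 00111100 → 1-byte char #1 = 3C.
Offset 1: leading byte 0xE0 = 11100000 → 3-byte char #2 = E0 A6 87.
Offset 4: leading byte 0xC9 = 11001001 → 2-byte char #3 = C9 B9.
Offset 6: leading byte 0xE8 = 11101000 → 3-byte char #4 = E8 B0 9E.
Offset 9: leading byte 0xEA = 11101010 → 3-byte char #5 = EA B0 8C.
Offset 12: leading byte 0xF0 = 11110000 → 4-byte char #6 = F0 90 8C 83.
Offset 16: leading byte 0xE7 = 11100111 → 3-byte char #7 = E7 A0 A5.
Leading byte 0xE7 = 11100111 matches 1110xxxx → 3-byte sequence.
Byte 1: 0xE7 = 11100111, payload 0111 (4 bits).
Byte 2: 0xA0 = 10100000 (10xxxxxx ✓), payload 100000.
Byte 3: 0xA5 = 10100101 (10xxxxxx ✓), payload 100101.
Concatenate: 0111100000100101 = 0x7825 (16 bits → U+7825).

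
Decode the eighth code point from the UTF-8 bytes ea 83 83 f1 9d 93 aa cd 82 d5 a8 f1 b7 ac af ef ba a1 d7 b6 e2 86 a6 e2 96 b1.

Offset 0: leading byte 0xEA = 11101010 → 3-byte char #1 = EA 83 83.
Offset 3: leading byte 0xF1 = 11110001 → 4-byte char #2 = F1 9D 93 AA.
Offset 7: leading byte 0xCD = 11001101 → 2-byte char #3 = CD 82.
Offset 9: leading byte 0xD5 = 11010101 → 2-byte char #4 = D5 A8.
Offset 11: leading byte 0xF1 = 11110001 → 4-byte char #5 = F1 B7 AC AF.
Offset 15: leading byte 0xEF = 11101111 → 3-byte char #6 = EF BA A1.
Offset 18: leading byte 0xD7 = 11010111 → 2-byte char #7 = D7 B6.
Offset 20: leading byte 0xE2 = 11100010 → 3-byte char #8 = E2 86 A6.
Leading byte 0xE2 = 11100010 matches 1110xxxx → 3-byte sequence.
Byte 1: 0xE2 = 11100010, payload 0010 (4 bits).
Byte 2: 0x86 = 10000110 (10xxxxxx ✓), payload 000110.
Byte 3: 0xA6 = 10100110 (10xxxxxx ✓), payload 100110.
Concatenate: 0010000110100110 = 0x21A6 (16 bits → U+21A6).

U+21A6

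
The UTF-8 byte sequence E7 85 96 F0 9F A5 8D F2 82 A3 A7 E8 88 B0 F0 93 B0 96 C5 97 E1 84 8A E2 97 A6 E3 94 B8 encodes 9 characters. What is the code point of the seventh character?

U+110A

Offset 0: leading byte 0xE7 = 11100111 → 3-byte char #1 = E7 85 96.
Offset 3: leading byte 0xF0 = 11110000 → 4-byte char #2 = F0 9F A5 8D.
Offset 7: leading byte 0xF2 = 11110010 → 4-byte char #3 = F2 82 A3 A7.
Offset 11: leading byte 0xE8 = 11101000 → 3-byte char #4 = E8 88 B0.
Offset 14: leading byte 0xF0 = 11110000 → 4-byte char #5 = F0 93 B0 96.
Offset 18: leading byte 0xC5 = 11000101 → 2-byte char #6 = C5 97.
Offset 20: leading byte 0xE1 = 11100001 → 3-byte char #7 = E1 84 8A.
Leading byte 0xE1 = 11100001 matches 1110xxxx → 3-byte sequence.
Byte 1: 0xE1 = 11100001, payload 0001 (4 bits).
Byte 2: 0x84 = 10000100 (10xxxxxx ✓), payload 000100.
Byte 3: 0x8A = 10001010 (10xxxxxx ✓), payload 001010.
Concatenate: 0001000100001010 = 0x110A (16 bits → U+110A).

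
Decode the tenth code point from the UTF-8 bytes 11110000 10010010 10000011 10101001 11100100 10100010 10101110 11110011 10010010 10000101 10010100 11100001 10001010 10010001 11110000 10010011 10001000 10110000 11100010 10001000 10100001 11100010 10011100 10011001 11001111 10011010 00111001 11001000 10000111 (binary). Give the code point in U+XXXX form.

Offset 0: leading byte 0xF0 = 11110000 → 4-byte char #1 = F0 92 83 A9.
Offset 4: leading byte 0xE4 = 11100100 → 3-byte char #2 = E4 A2 AE.
Offset 7: leading byte 0xF3 = 11110011 → 4-byte char #3 = F3 92 85 94.
Offset 11: leading byte 0xE1 = 11100001 → 3-byte char #4 = E1 8A 91.
Offset 14: leading byte 0xF0 = 11110000 → 4-byte char #5 = F0 93 88 B0.
Offset 18: leading byte 0xE2 = 11100010 → 3-byte char #6 = E2 88 A1.
Offset 21: leading byte 0xE2 = 11100010 → 3-byte char #7 = E2 9C 99.
Offset 24: leading byte 0xCF = 11001111 → 2-byte char #8 = CF 9A.
Offset 26: leading byte 0x39 = 00111001 → 1-byte char #9 = 39.
Offset 27: leading byte 0xC8 = 11001000 → 2-byte char #10 = C8 87.
Leading byte 0xC8 = 11001000 matches 110xxxxx → 2-byte sequence.
Byte 1: 0xC8 = 11001000, payload 01000 (5 bits).
Byte 2: 0x87 = 10000111 (10xxxxxx ✓), payload 000111.
Concatenate: 01000000111 = 0x207 (11 bits → U+0207).

U+0207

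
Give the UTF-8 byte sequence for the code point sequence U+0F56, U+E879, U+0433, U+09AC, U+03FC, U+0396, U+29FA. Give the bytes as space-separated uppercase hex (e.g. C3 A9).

U+0F56: 3-byte form → E0 BD 96.
U+E879: 3-byte form → EE A1 B9.
U+0433: 2-byte form → D0 B3.
U+09AC: 3-byte form → E0 A6 AC.
U+03FC: 2-byte form → CF BC.
U+0396: 2-byte form → CE 96.
U+29FA: 3-byte form → E2 A7 BA.
Concatenated (18 bytes): E0 BD 96 EE A1 B9 D0 B3 E0 A6 AC CF BC CE 96 E2 A7 BA.

E0 BD 96 EE A1 B9 D0 B3 E0 A6 AC CF BC CE 96 E2 A7 BA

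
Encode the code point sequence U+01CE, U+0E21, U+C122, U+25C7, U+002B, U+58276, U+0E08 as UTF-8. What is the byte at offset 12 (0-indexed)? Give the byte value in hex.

0xF1

U+01CE → 2-byte form C7 8E at offsets 0–1.
U+0E21 → 3-byte form E0 B8 A1 at offsets 2–4.
U+C122 → 3-byte form EC 84 A2 at offsets 5–7.
U+25C7 → 3-byte form E2 97 87 at offsets 8–10.
U+002B → 1-byte form 2B at offsets 11–11.
U+58276 → 4-byte form F1 98 89 B6 at offsets 12–15.
Offset 12 falls in char 6's range; it's byte 1 of F1 98 89 B6 = 0xF1.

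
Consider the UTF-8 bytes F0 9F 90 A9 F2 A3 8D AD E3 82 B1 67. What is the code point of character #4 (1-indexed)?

Offset 0: leading byte 0xF0 = 11110000 → 4-byte char #1 = F0 9F 90 A9.
Offset 4: leading byte 0xF2 = 11110010 → 4-byte char #2 = F2 A3 8D AD.
Offset 8: leading byte 0xE3 = 11100011 → 3-byte char #3 = E3 82 B1.
Offset 11: leading byte 0x67 = 01100111 → 1-byte char #4 = 67.
Leading byte 0x67 = 01100111 matches 0xxxxxxx → 1-byte sequence.
Byte 1: 0x67 = 01100111, payload 1100111 (7 bits).
Concatenate: 1100111 = 0x67 (7 bits → U+0067).

U+0067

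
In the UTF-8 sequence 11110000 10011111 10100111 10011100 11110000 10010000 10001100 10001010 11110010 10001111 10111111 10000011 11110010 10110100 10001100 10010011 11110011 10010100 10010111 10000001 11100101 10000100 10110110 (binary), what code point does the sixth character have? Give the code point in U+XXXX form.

U+5136

Offset 0: leading byte 0xF0 = 11110000 → 4-byte char #1 = F0 9F A7 9C.
Offset 4: leading byte 0xF0 = 11110000 → 4-byte char #2 = F0 90 8C 8A.
Offset 8: leading byte 0xF2 = 11110010 → 4-byte char #3 = F2 8F BF 83.
Offset 12: leading byte 0xF2 = 11110010 → 4-byte char #4 = F2 B4 8C 93.
Offset 16: leading byte 0xF3 = 11110011 → 4-byte char #5 = F3 94 97 81.
Offset 20: leading byte 0xE5 = 11100101 → 3-byte char #6 = E5 84 B6.
Leading byte 0xE5 = 11100101 matches 1110xxxx → 3-byte sequence.
Byte 1: 0xE5 = 11100101, payload 0101 (4 bits).
Byte 2: 0x84 = 10000100 (10xxxxxx ✓), payload 000100.
Byte 3: 0xB6 = 10110110 (10xxxxxx ✓), payload 110110.
Concatenate: 0101000100110110 = 0x5136 (16 bits → U+5136).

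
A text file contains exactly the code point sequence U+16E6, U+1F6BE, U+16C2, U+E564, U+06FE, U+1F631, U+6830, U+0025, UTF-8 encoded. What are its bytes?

E1 9B A6 F0 9F 9A BE E1 9B 82 EE 95 A4 DB BE F0 9F 98 B1 E6 A0 B0 25

U+16E6: 3-byte form → E1 9B A6.
U+1F6BE: 4-byte form → F0 9F 9A BE.
U+16C2: 3-byte form → E1 9B 82.
U+E564: 3-byte form → EE 95 A4.
U+06FE: 2-byte form → DB BE.
U+1F631: 4-byte form → F0 9F 98 B1.
U+6830: 3-byte form → E6 A0 B0.
U+0025: 1-byte form → 25.
Concatenated (23 bytes): E1 9B A6 F0 9F 9A BE E1 9B 82 EE 95 A4 DB BE F0 9F 98 B1 E6 A0 B0 25.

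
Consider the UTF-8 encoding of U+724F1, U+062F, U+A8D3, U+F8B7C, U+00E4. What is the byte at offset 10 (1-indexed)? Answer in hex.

0xF3

1-indexed offset 10 is 0-indexed offset 9.
U+724F1 → 4-byte form F1 B2 93 B1 at offsets 0–3.
U+062F → 2-byte form D8 AF at offsets 4–5.
U+A8D3 → 3-byte form EA A3 93 at offsets 6–8.
U+F8B7C → 4-byte form F3 B8 AD BC at offsets 9–12.
Offset 9 falls in char 4's range; it's byte 1 of F3 B8 AD BC = 0xF3.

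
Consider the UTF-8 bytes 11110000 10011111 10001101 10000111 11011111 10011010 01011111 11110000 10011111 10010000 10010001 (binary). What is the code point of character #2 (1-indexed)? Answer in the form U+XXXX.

U+07DA

Offset 0: leading byte 0xF0 = 11110000 → 4-byte char #1 = F0 9F 8D 87.
Offset 4: leading byte 0xDF = 11011111 → 2-byte char #2 = DF 9A.
Leading byte 0xDF = 11011111 matches 110xxxxx → 2-byte sequence.
Byte 1: 0xDF = 11011111, payload 11111 (5 bits).
Byte 2: 0x9A = 10011010 (10xxxxxx ✓), payload 011010.
Concatenate: 11111011010 = 0x7DA (11 bits → U+07DA).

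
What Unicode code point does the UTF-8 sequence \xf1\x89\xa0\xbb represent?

Leading byte 0xF1 = 11110001 matches 11110xxx → 4-byte sequence.
Byte 1: 0xF1 = 11110001, payload 001 (3 bits).
Byte 2: 0x89 = 10001001 (10xxxxxx ✓), payload 001001.
Byte 3: 0xA0 = 10100000 (10xxxxxx ✓), payload 100000.
Byte 4: 0xBB = 10111011 (10xxxxxx ✓), payload 111011.
Concatenate: 001001001100000111011 = 0x4983B (21 bits → U+4983B).

U+4983B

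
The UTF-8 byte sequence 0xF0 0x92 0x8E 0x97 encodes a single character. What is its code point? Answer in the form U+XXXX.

U+12397

Leading byte 0xF0 = 11110000 matches 11110xxx → 4-byte sequence.
Byte 1: 0xF0 = 11110000, payload 000 (3 bits).
Byte 2: 0x92 = 10010010 (10xxxxxx ✓), payload 010010.
Byte 3: 0x8E = 10001110 (10xxxxxx ✓), payload 001110.
Byte 4: 0x97 = 10010111 (10xxxxxx ✓), payload 010111.
Concatenate: 000010010001110010111 = 0x12397 (21 bits → U+12397).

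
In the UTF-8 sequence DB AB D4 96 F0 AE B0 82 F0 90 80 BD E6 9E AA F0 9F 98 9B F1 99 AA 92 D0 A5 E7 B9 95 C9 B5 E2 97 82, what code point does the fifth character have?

U+67AA

Offset 0: leading byte 0xDB = 11011011 → 2-byte char #1 = DB AB.
Offset 2: leading byte 0xD4 = 11010100 → 2-byte char #2 = D4 96.
Offset 4: leading byte 0xF0 = 11110000 → 4-byte char #3 = F0 AE B0 82.
Offset 8: leading byte 0xF0 = 11110000 → 4-byte char #4 = F0 90 80 BD.
Offset 12: leading byte 0xE6 = 11100110 → 3-byte char #5 = E6 9E AA.
Leading byte 0xE6 = 11100110 matches 1110xxxx → 3-byte sequence.
Byte 1: 0xE6 = 11100110, payload 0110 (4 bits).
Byte 2: 0x9E = 10011110 (10xxxxxx ✓), payload 011110.
Byte 3: 0xAA = 10101010 (10xxxxxx ✓), payload 101010.
Concatenate: 0110011110101010 = 0x67AA (16 bits → U+67AA).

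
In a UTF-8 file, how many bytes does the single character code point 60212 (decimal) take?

U+EB34 = 0xEB34. UTF-8 uses 1 byte below 0x80, 2 below 0x800, 3 below 0x10000, 4 up to 0x10FFFF. 0xEB34 is in U+0800–U+FFFF → 3 bytes.

3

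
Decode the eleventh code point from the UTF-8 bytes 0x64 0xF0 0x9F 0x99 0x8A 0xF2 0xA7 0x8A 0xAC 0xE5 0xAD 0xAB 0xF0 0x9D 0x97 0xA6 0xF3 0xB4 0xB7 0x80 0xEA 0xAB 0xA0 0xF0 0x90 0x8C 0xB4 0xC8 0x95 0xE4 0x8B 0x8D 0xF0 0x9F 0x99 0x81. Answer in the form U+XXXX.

Offset 0: leading byte 0x64 = 01100100 → 1-byte char #1 = 64.
Offset 1: leading byte 0xF0 = 11110000 → 4-byte char #2 = F0 9F 99 8A.
Offset 5: leading byte 0xF2 = 11110010 → 4-byte char #3 = F2 A7 8A AC.
Offset 9: leading byte 0xE5 = 11100101 → 3-byte char #4 = E5 AD AB.
Offset 12: leading byte 0xF0 = 11110000 → 4-byte char #5 = F0 9D 97 A6.
Offset 16: leading byte 0xF3 = 11110011 → 4-byte char #6 = F3 B4 B7 80.
Offset 20: leading byte 0xEA = 11101010 → 3-byte char #7 = EA AB A0.
Offset 23: leading byte 0xF0 = 11110000 → 4-byte char #8 = F0 90 8C B4.
Offset 27: leading byte 0xC8 = 11001000 → 2-byte char #9 = C8 95.
Offset 29: leading byte 0xE4 = 11100100 → 3-byte char #10 = E4 8B 8D.
Offset 32: leading byte 0xF0 = 11110000 → 4-byte char #11 = F0 9F 99 81.
Leading byte 0xF0 = 11110000 matches 11110xxx → 4-byte sequence.
Byte 1: 0xF0 = 11110000, payload 000 (3 bits).
Byte 2: 0x9F = 10011111 (10xxxxxx ✓), payload 011111.
Byte 3: 0x99 = 10011001 (10xxxxxx ✓), payload 011001.
Byte 4: 0x81 = 10000001 (10xxxxxx ✓), payload 000001.
Concatenate: 000011111011001000001 = 0x1F641 (21 bits → U+1F641).

U+1F641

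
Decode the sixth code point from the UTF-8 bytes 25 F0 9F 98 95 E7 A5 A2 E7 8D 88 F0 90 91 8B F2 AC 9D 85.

U+AC745

Offset 0: leading byte 0x25 = 00100101 → 1-byte char #1 = 25.
Offset 1: leading byte 0xF0 = 11110000 → 4-byte char #2 = F0 9F 98 95.
Offset 5: leading byte 0xE7 = 11100111 → 3-byte char #3 = E7 A5 A2.
Offset 8: leading byte 0xE7 = 11100111 → 3-byte char #4 = E7 8D 88.
Offset 11: leading byte 0xF0 = 11110000 → 4-byte char #5 = F0 90 91 8B.
Offset 15: leading byte 0xF2 = 11110010 → 4-byte char #6 = F2 AC 9D 85.
Leading byte 0xF2 = 11110010 matches 11110xxx → 4-byte sequence.
Byte 1: 0xF2 = 11110010, payload 010 (3 bits).
Byte 2: 0xAC = 10101100 (10xxxxxx ✓), payload 101100.
Byte 3: 0x9D = 10011101 (10xxxxxx ✓), payload 011101.
Byte 4: 0x85 = 10000101 (10xxxxxx ✓), payload 000101.
Concatenate: 010101100011101000101 = 0xAC745 (21 bits → U+AC745).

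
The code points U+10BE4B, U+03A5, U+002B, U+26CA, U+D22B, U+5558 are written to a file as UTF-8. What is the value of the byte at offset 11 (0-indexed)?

U+10BE4B → 4-byte form F4 8B B9 8B at offsets 0–3.
U+03A5 → 2-byte form CE A5 at offsets 4–5.
U+002B → 1-byte form 2B at offsets 6–6.
U+26CA → 3-byte form E2 9B 8A at offsets 7–9.
U+D22B → 3-byte form ED 88 AB at offsets 10–12.
Offset 11 falls in char 5's range; it's byte 2 of ED 88 AB = 0x88.

0x88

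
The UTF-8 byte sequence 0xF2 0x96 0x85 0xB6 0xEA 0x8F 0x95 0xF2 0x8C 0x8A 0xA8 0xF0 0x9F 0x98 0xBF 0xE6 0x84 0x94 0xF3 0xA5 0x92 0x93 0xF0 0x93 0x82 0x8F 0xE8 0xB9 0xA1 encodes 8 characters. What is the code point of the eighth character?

U+8E61

Offset 0: leading byte 0xF2 = 11110010 → 4-byte char #1 = F2 96 85 B6.
Offset 4: leading byte 0xEA = 11101010 → 3-byte char #2 = EA 8F 95.
Offset 7: leading byte 0xF2 = 11110010 → 4-byte char #3 = F2 8C 8A A8.
Offset 11: leading byte 0xF0 = 11110000 → 4-byte char #4 = F0 9F 98 BF.
Offset 15: leading byte 0xE6 = 11100110 → 3-byte char #5 = E6 84 94.
Offset 18: leading byte 0xF3 = 11110011 → 4-byte char #6 = F3 A5 92 93.
Offset 22: leading byte 0xF0 = 11110000 → 4-byte char #7 = F0 93 82 8F.
Offset 26: leading byte 0xE8 = 11101000 → 3-byte char #8 = E8 B9 A1.
Leading byte 0xE8 = 11101000 matches 1110xxxx → 3-byte sequence.
Byte 1: 0xE8 = 11101000, payload 1000 (4 bits).
Byte 2: 0xB9 = 10111001 (10xxxxxx ✓), payload 111001.
Byte 3: 0xA1 = 10100001 (10xxxxxx ✓), payload 100001.
Concatenate: 1000111001100001 = 0x8E61 (16 bits → U+8E61).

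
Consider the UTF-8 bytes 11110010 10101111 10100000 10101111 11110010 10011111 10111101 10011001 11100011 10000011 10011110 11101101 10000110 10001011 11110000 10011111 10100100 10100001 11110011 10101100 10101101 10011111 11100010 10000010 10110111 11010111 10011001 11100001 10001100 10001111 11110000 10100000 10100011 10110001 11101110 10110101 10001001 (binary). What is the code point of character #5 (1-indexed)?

Offset 0: leading byte 0xF2 = 11110010 → 4-byte char #1 = F2 AF A0 AF.
Offset 4: leading byte 0xF2 = 11110010 → 4-byte char #2 = F2 9F BD 99.
Offset 8: leading byte 0xE3 = 11100011 → 3-byte char #3 = E3 83 9E.
Offset 11: leading byte 0xED = 11101101 → 3-byte char #4 = ED 86 8B.
Offset 14: leading byte 0xF0 = 11110000 → 4-byte char #5 = F0 9F A4 A1.
Leading byte 0xF0 = 11110000 matches 11110xxx → 4-byte sequence.
Byte 1: 0xF0 = 11110000, payload 000 (3 bits).
Byte 2: 0x9F = 10011111 (10xxxxxx ✓), payload 011111.
Byte 3: 0xA4 = 10100100 (10xxxxxx ✓), payload 100100.
Byte 4: 0xA1 = 10100001 (10xxxxxx ✓), payload 100001.
Concatenate: 000011111100100100001 = 0x1F921 (21 bits → U+1F921).

U+1F921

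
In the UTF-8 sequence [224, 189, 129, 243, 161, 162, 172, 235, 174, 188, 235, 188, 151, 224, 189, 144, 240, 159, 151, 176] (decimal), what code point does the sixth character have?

U+1F5F0

Offset 0: leading byte 0xE0 = 11100000 → 3-byte char #1 = E0 BD 81.
Offset 3: leading byte 0xF3 = 11110011 → 4-byte char #2 = F3 A1 A2 AC.
Offset 7: leading byte 0xEB = 11101011 → 3-byte char #3 = EB AE BC.
Offset 10: leading byte 0xEB = 11101011 → 3-byte char #4 = EB BC 97.
Offset 13: leading byte 0xE0 = 11100000 → 3-byte char #5 = E0 BD 90.
Offset 16: leading byte 0xF0 = 11110000 → 4-byte char #6 = F0 9F 97 B0.
Leading byte 0xF0 = 11110000 matches 11110xxx → 4-byte sequence.
Byte 1: 0xF0 = 11110000, payload 000 (3 bits).
Byte 2: 0x9F = 10011111 (10xxxxxx ✓), payload 011111.
Byte 3: 0x97 = 10010111 (10xxxxxx ✓), payload 010111.
Byte 4: 0xB0 = 10110000 (10xxxxxx ✓), payload 110000.
Concatenate: 000011111010111110000 = 0x1F5F0 (21 bits → U+1F5F0).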